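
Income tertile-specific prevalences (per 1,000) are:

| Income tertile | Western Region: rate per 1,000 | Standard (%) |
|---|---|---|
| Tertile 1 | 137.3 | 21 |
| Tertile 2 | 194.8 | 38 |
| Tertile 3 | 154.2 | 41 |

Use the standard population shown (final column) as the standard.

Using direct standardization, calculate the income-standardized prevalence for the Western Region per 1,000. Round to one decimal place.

166.1

Standard weights: 0.21, 0.38, 0.41.
Standardized rate: 0.2100×137.3 + 0.3800×194.8 + 0.4100×154.2 = 166.0790 per 1,000.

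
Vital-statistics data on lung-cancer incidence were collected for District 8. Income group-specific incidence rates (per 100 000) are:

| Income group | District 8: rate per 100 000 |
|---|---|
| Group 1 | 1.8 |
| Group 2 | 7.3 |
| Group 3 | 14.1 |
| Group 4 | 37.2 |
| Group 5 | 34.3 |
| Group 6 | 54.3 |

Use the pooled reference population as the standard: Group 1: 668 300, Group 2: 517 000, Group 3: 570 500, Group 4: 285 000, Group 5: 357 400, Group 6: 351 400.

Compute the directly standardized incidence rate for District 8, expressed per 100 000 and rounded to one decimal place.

20.0

Standard total = 2 749 600; weights = 0.2431, 0.1880, 0.2075, 0.1037, 0.1300, 0.1278.
Standardized rate: 0.2431×1.8 + 0.1880×7.3 + 0.2075×14.1 + 0.1037×37.2 + 0.1300×34.3 + 0.1278×54.3 = 19.9894 per 100 000.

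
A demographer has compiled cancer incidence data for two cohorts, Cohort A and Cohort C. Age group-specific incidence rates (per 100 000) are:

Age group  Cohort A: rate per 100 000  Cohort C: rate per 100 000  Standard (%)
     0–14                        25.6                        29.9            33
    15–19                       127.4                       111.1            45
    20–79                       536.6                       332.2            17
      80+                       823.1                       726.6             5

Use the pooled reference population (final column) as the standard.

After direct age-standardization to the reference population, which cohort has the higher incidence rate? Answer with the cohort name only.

Cohort A

Standard weights: 0.33, 0.45, 0.17, 0.05.
Cohort A: 0.3300×25.6 + 0.4500×127.4 + 0.1700×536.6 + 0.0500×823.1 = 198.1550 per 100 000.
Cohort C: 0.3300×29.9 + 0.4500×111.1 + 0.1700×332.2 + 0.0500×726.6 = 152.6660 per 100 000.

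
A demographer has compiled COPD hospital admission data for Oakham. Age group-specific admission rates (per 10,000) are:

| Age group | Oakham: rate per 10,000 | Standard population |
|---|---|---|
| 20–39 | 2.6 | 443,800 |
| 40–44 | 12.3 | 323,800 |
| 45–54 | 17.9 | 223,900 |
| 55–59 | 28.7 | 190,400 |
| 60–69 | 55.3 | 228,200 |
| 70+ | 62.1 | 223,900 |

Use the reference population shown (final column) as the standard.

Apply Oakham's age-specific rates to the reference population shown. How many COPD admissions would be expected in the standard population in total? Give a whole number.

4113

Expected COPD admissions = Σ (standard pop × age-specific rate ÷ 10,000)
= 443,800×2.6/10,000 + 323,800×12.3/10,000 + 223,900×17.9/10,000 + 190,400×28.7/10,000 + 228,200×55.3/10,000 + 223,900×62.1/10,000
= 115.39 + 398.27 + 400.78 + 546.45 + 1261.95 + 1390.42 = 4113.26.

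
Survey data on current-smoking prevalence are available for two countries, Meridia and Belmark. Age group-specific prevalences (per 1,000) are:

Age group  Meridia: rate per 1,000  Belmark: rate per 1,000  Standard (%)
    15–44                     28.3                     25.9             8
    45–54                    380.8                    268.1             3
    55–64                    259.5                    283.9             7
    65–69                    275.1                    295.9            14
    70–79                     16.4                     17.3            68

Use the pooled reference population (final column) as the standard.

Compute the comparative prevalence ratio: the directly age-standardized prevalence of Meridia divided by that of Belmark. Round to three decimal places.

0.980

Standard weights: 0.08, 0.03, 0.07, 0.14, 0.68.
Meridia: 0.0800×28.3 + 0.0300×380.8 + 0.0700×259.5 + 0.1400×275.1 + 0.6800×16.4 = 81.5190 per 1,000.
Belmark: 0.0800×25.9 + 0.0300×268.1 + 0.0700×283.9 + 0.1400×295.9 + 0.6800×17.3 = 83.1780 per 1,000.
Ratio = 81.5190 ÷ 83.1780 = 0.98005.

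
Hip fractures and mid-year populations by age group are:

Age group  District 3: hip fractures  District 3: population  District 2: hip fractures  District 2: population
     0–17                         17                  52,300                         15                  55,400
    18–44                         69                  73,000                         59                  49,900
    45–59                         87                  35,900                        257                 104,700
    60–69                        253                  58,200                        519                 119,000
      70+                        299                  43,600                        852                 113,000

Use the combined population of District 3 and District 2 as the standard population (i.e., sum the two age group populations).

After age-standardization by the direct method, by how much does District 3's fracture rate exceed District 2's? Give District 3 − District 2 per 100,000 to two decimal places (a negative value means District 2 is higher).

-19.44

Age-specific rates per 100,000 for District 3: 32.50, 94.52, 242.34, 434.71, 685.78.
For District 2: 27.08, 118.24, 245.46, 436.13, 753.98.
Combined standard total = 705,000; weights = 0.1528, 0.1743, 0.1994, 0.2513, 0.2221.
District 3: 0.1528×32.50 + 0.1743×94.52 + 0.1994×242.34 + 0.2513×434.71 + 0.2221×685.78 = 331.3669 per 100,000.
District 2: 0.1528×27.08 + 0.1743×118.24 + 0.1994×245.46 + 0.2513×436.13 + 0.2221×753.98 = 350.8030 per 100,000.
Difference = 331.3669 − 350.8030 = -19.4361.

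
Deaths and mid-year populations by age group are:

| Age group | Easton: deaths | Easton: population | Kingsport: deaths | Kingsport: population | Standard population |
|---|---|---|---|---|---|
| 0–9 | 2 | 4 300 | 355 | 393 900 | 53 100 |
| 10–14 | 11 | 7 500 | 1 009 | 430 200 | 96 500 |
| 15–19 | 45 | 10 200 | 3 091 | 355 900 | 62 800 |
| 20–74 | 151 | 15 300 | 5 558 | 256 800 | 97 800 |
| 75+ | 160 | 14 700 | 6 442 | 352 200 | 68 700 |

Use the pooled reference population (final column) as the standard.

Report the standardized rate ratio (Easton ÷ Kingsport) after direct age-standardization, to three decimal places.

0.514

Age-specific rates per 100 000 for Easton: 46.51, 146.67, 441.18, 986.93, 1088.44.
For Kingsport: 90.12, 234.54, 868.50, 2164.33, 1829.07.
Standard total = 378 900; weights = 0.1401, 0.2547, 0.1657, 0.2581, 0.1813.
Easton: 0.1401×46.51 + 0.2547×146.67 + 0.1657×441.18 + 0.2581×986.93 + 0.1813×1088.44 = 569.0844 per 100 000.
Kingsport: 0.1401×90.12 + 0.2547×234.54 + 0.1657×868.50 + 0.2581×2164.33 + 0.1813×1829.07 = 1106.5974 per 100 000.
Ratio = 569.0844 ÷ 1106.5974 = 0.51427.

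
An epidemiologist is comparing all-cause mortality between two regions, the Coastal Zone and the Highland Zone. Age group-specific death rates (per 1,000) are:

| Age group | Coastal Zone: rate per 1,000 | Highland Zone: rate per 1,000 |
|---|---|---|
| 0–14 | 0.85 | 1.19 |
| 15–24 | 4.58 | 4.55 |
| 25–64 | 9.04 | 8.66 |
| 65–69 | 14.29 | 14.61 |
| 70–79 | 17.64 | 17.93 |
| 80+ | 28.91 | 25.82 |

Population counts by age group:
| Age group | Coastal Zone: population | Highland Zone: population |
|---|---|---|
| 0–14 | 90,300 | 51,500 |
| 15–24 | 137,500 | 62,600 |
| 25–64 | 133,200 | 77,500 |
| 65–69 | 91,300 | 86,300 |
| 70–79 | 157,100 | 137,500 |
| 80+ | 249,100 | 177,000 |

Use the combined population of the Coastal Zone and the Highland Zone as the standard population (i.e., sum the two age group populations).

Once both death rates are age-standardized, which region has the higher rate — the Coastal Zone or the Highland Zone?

Combined standard total = 1,450,900; weights = 0.0977, 0.1379, 0.1452, 0.1224, 0.2030, 0.2937.
The Coastal Zone: 0.0977×0.85 + 0.1379×4.58 + 0.1452×9.04 + 0.1224×14.29 + 0.2030×17.64 + 0.2937×28.91 = 15.8487 per 1,000.
The Highland Zone: 0.0977×1.19 + 0.1379×4.55 + 0.1452×8.66 + 0.1224×14.61 + 0.2030×17.93 + 0.2937×25.82 = 15.0132 per 1,000.
The crude rates (15.36 vs 15.72) would put the Highland Zone higher, but that reflects its age composition; once standardized to a common age structure, the Coastal Zone has the higher underlying rate.

Coastal Zone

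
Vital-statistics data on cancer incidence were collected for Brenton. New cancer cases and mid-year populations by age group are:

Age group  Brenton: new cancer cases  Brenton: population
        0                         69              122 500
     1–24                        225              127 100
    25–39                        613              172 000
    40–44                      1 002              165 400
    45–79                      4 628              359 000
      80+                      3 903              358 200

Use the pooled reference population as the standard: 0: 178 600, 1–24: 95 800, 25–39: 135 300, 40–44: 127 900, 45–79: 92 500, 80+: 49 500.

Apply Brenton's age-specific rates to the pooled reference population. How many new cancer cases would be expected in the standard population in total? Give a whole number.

3259

Age-specific rates per 100 000 for Brenton: 56.33, 177.03, 356.40, 605.80, 1289.14, 1089.61.
Expected new cancer cases = Σ (standard pop × age-specific rate ÷ 100 000)
= 178 600×56.33/100 000 + 95 800×177.03/100 000 + 135 300×356.40/100 000 + 127 900×605.80/100 000 + 92 500×1289.14/100 000 + 49 500×1089.61/100 000
= 100.60 + 169.59 + 482.20 + 774.82 + 1192.45 + 539.36 = 3259.03.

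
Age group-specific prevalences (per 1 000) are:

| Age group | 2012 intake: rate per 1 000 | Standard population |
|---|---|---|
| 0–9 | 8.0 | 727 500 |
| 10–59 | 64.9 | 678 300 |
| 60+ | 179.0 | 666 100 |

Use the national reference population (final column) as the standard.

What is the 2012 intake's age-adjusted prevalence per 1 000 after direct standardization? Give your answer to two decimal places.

Standard total = 2 071 900; weights = 0.3511, 0.3274, 0.3215.
Standardized rate: 0.3511×8.0 + 0.3274×64.9 + 0.3215×179.0 = 81.6032 per 1 000.

81.60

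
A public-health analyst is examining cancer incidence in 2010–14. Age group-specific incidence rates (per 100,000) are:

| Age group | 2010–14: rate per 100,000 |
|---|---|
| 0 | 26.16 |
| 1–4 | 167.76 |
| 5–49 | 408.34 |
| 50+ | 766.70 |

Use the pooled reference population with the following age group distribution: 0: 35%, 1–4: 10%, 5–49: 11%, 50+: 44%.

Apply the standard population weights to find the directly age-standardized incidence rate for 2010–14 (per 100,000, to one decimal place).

408.2

Standard weights: 0.35, 0.10, 0.11, 0.44.
Standardized rate: 0.3500×26.16 + 0.1000×167.76 + 0.1100×408.34 + 0.4400×766.70 = 408.1974 per 100,000.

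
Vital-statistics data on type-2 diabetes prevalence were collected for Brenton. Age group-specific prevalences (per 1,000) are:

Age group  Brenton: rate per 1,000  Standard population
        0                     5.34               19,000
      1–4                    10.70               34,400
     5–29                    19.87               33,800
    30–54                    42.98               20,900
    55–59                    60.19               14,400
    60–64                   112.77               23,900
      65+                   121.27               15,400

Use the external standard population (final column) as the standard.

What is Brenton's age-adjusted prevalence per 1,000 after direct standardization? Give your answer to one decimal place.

Standard total = 161,800; weights = 0.1174, 0.2126, 0.2089, 0.1292, 0.0890, 0.1477, 0.0952.
Standardized rate: 0.1174×5.34 + 0.2126×10.70 + 0.2089×19.87 + 0.1292×42.98 + 0.0890×60.19 + 0.1477×112.77 + 0.0952×121.27 = 46.1615 per 1,000.

46.2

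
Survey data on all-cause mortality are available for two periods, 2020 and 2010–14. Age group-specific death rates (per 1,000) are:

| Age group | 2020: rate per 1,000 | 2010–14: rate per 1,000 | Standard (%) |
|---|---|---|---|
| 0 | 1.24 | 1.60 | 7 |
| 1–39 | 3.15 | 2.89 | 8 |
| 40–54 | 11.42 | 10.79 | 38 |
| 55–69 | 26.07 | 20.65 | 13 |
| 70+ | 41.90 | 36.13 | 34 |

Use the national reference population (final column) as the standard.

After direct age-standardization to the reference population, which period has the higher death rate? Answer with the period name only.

2020

Standard weights: 0.07, 0.08, 0.38, 0.13, 0.34.
2020: 0.0700×1.24 + 0.0800×3.15 + 0.3800×11.42 + 0.1300×26.07 + 0.3400×41.90 = 22.3135 per 1,000.
2010–14: 0.0700×1.60 + 0.0800×2.89 + 0.3800×10.79 + 0.1300×20.65 + 0.3400×36.13 = 19.4121 per 1,000.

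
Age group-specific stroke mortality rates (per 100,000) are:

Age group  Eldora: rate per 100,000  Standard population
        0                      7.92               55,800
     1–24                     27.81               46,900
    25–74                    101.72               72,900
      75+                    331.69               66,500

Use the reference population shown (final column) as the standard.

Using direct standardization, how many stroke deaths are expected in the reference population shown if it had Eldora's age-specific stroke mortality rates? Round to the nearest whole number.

Expected stroke deaths = Σ (standard pop × age-specific rate ÷ 100,000)
= 55,800×7.92/100,000 + 46,900×27.81/100,000 + 72,900×101.72/100,000 + 66,500×331.69/100,000
= 4.42 + 13.04 + 74.15 + 220.57 = 312.19.

312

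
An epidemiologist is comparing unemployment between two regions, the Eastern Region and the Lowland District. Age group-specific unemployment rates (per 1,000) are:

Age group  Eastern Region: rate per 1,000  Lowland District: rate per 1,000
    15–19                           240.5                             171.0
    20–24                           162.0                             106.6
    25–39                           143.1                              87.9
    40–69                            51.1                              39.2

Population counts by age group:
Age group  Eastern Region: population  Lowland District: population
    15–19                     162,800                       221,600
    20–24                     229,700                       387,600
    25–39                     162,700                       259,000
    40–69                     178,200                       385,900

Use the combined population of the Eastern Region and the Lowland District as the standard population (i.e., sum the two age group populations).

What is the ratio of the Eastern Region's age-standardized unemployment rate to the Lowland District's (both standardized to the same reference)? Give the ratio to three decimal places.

1.477

Combined standard total = 1,987,500; weights = 0.1934, 0.3106, 0.2122, 0.2838.
The Eastern Region: 0.1934×240.5 + 0.3106×162.0 + 0.2122×143.1 + 0.2838×51.1 = 141.6964 per 1,000.
The Lowland District: 0.1934×171.0 + 0.3106×106.6 + 0.2122×87.9 + 0.2838×39.2 = 95.9581 per 1,000.
Ratio = 141.6964 ÷ 95.9581 = 1.47665.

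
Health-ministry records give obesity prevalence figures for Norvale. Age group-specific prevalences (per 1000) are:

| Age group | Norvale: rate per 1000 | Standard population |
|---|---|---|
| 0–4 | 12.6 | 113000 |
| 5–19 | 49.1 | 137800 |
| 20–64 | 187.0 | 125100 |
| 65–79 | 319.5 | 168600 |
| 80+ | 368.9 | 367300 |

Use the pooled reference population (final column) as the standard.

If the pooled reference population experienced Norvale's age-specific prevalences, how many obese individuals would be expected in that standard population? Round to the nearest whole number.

220948

Expected obese individuals = Σ (standard pop × age-specific rate ÷ 1000)
= 113000×12.6/1000 + 137800×49.1/1000 + 125100×187.0/1000 + 168600×319.5/1000 + 367300×368.9/1000
= 1423.80 + 6765.98 + 23393.70 + 53867.70 + 135496.97 = 220948.15.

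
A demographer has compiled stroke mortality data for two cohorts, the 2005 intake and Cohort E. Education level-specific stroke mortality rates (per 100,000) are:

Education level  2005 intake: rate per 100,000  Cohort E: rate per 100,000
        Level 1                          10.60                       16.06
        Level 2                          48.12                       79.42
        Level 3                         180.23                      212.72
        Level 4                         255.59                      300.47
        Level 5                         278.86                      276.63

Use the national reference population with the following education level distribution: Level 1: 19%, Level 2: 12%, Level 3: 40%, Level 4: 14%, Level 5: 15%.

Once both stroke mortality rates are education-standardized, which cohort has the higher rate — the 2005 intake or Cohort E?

Cohort E

Standard weights: 0.19, 0.12, 0.40, 0.14, 0.15.
The 2005 intake: 0.1900×10.60 + 0.1200×48.12 + 0.4000×180.23 + 0.1400×255.59 + 0.1500×278.86 = 157.4920 per 100,000.
Cohort E: 0.1900×16.06 + 0.1200×79.42 + 0.4000×212.72 + 0.1400×300.47 + 0.1500×276.63 = 181.2301 per 100,000.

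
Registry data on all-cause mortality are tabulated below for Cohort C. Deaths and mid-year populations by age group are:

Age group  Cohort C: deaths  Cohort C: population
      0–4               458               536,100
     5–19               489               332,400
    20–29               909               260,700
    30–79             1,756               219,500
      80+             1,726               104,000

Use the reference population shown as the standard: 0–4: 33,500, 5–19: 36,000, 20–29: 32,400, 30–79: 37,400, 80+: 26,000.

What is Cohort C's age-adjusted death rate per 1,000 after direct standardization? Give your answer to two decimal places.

5.60

Age-specific rates per 1,000 for Cohort C: 0.854, 1.471, 3.487, 8.000, 16.596.
Standard total = 165,300; weights = 0.2027, 0.2178, 0.1960, 0.2263, 0.1573.
Standardized rate: 0.2027×0.854 + 0.2178×1.471 + 0.1960×3.487 + 0.2263×8.000 + 0.1573×16.596 = 5.5974 per 1,000.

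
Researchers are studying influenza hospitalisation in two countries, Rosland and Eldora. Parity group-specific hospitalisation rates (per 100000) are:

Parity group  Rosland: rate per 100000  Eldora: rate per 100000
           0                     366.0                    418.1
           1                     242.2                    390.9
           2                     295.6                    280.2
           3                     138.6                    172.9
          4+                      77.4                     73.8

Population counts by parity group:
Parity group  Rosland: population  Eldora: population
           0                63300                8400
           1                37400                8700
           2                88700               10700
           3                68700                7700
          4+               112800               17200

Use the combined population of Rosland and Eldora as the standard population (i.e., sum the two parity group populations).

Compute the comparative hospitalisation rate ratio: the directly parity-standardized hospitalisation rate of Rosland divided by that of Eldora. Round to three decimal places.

Combined standard total = 423600; weights = 0.1693, 0.1088, 0.2347, 0.1804, 0.3069.
Rosland: 0.1693×366.0 + 0.1088×242.2 + 0.2347×295.6 + 0.1804×138.6 + 0.3069×77.4 = 206.4242 per 100000.
Eldora: 0.1693×418.1 + 0.1088×390.9 + 0.2347×280.2 + 0.1804×172.9 + 0.3069×73.8 = 232.8935 per 100000.
Ratio = 206.4242 ÷ 232.8935 = 0.88635.

0.886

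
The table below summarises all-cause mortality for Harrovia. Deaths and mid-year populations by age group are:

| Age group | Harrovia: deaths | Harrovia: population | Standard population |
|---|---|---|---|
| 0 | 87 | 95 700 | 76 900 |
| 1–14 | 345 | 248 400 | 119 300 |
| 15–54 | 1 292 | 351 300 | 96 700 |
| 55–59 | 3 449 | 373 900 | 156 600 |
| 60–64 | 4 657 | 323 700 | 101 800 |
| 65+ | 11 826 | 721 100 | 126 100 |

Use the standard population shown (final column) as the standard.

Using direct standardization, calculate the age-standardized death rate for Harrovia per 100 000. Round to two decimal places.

Age-specific rates per 100 000 for Harrovia: 90.91, 138.89, 367.78, 922.44, 1438.68, 1639.99.
Standard total = 677 400; weights = 0.1135, 0.1761, 0.1428, 0.2312, 0.1503, 0.1862.
Standardized rate: 0.1135×90.91 + 0.1761×138.89 + 0.1428×367.78 + 0.2312×922.44 + 0.1503×1438.68 + 0.1862×1639.99 = 822.0240 per 100 000.

822.02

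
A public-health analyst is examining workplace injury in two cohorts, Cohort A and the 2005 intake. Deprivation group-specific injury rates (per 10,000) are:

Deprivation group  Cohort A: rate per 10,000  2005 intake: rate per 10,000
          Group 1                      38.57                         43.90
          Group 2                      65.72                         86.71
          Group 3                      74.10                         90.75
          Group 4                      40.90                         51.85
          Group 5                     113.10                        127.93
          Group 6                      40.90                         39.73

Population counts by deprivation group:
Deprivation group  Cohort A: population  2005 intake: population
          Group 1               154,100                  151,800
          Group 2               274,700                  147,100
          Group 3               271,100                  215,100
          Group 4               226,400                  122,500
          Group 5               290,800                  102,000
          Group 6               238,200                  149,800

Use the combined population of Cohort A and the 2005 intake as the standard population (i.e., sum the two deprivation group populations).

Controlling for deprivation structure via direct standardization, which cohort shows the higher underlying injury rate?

2005 intake

Combined standard total = 2,343,600; weights = 0.1305, 0.1800, 0.2075, 0.1489, 0.1676, 0.1656.
Cohort A: 0.1305×38.57 + 0.1800×65.72 + 0.2075×74.10 + 0.1489×40.90 + 0.1676×113.10 + 0.1656×40.90 = 64.0517 per 10,000.
The 2005 intake: 0.1305×43.90 + 0.1800×86.71 + 0.2075×90.75 + 0.1489×51.85 + 0.1676×127.93 + 0.1656×39.73 = 75.9014 per 10,000.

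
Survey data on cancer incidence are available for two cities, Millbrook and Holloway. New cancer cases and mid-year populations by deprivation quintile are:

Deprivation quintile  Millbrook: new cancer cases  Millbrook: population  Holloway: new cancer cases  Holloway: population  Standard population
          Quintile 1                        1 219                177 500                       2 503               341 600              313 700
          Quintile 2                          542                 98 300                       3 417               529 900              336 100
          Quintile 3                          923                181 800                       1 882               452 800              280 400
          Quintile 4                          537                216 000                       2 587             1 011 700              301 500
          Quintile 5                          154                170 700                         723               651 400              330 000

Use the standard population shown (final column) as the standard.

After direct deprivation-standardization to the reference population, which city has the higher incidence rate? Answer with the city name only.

Holloway

Deprivation-specific rates per 100 000 for Millbrook: 686.76, 551.37, 507.70, 248.61, 90.22.
For Holloway: 732.73, 644.84, 415.64, 255.71, 110.99.
Standard total = 1 561 700; weights = 0.2009, 0.2152, 0.1795, 0.1931, 0.2113.
Millbrook: 0.2009×686.76 + 0.2152×551.37 + 0.1795×507.70 + 0.1931×248.61 + 0.2113×90.22 = 414.8303 per 100 000.
Holloway: 0.2009×732.73 + 0.2152×644.84 + 0.1795×415.64 + 0.1931×255.71 + 0.2113×110.99 = 433.4090 per 100 000.
The crude rates (399.74 vs 371.96) would put Millbrook higher, but that reflects its deprivation composition; once standardized to a common deprivation structure, Holloway has the higher underlying rate.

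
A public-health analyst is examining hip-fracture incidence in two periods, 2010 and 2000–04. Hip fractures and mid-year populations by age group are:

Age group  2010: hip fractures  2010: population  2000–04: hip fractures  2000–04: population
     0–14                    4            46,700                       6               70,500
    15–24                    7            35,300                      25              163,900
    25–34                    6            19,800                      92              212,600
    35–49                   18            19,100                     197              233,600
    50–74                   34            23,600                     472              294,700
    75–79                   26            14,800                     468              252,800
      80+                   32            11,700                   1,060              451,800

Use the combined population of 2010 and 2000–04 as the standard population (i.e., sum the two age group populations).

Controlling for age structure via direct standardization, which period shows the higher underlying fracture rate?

Age-specific rates per 100,000 for 2010: 8.57, 19.83, 30.30, 94.24, 144.07, 175.68, 273.50.
For 2000–04: 8.51, 15.25, 43.27, 84.33, 160.16, 185.13, 234.62.
Combined standard total = 1,850,900; weights = 0.0633, 0.1076, 0.1256, 0.1365, 0.1720, 0.1446, 0.2504.
2010: 0.0633×8.57 + 0.1076×19.83 + 0.1256×30.30 + 0.1365×94.24 + 0.1720×144.07 + 0.1446×175.68 + 0.2504×273.50 = 138.0128 per 100,000.
2000–04: 0.0633×8.51 + 0.1076×15.25 + 0.1256×43.27 + 0.1365×84.33 + 0.1720×160.16 + 0.1446×185.13 + 0.2504×234.62 = 132.1888 per 100,000.
The crude rates (74.27 vs 138.10) would put 2000–04 higher, but that reflects its age composition; once standardized to a common age structure, 2010 has the higher underlying rate.

2010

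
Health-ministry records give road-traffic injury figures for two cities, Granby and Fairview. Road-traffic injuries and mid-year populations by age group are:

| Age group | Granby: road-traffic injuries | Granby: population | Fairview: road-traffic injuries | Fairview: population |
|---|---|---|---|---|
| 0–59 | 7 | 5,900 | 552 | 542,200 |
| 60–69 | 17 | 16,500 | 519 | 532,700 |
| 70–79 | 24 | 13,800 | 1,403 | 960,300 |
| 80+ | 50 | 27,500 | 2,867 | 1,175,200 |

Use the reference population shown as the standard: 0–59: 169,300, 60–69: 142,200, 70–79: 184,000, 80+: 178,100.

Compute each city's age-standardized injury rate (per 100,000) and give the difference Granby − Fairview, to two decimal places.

Age-specific rates per 100,000 for Granby: 118.64, 103.03, 173.91, 181.82.
For Fairview: 101.81, 97.43, 146.10, 243.96.
Standard total = 673,600; weights = 0.2513, 0.2111, 0.2732, 0.2644.
Granby: 0.2513×118.64 + 0.2111×103.03 + 0.2732×173.91 + 0.2644×181.82 = 147.1484 per 100,000.
Fairview: 0.2513×101.81 + 0.2111×97.43 + 0.2732×146.10 + 0.2644×243.96 = 150.5667 per 100,000.
Difference = 147.1484 − 150.5667 = -3.4183.

-3.42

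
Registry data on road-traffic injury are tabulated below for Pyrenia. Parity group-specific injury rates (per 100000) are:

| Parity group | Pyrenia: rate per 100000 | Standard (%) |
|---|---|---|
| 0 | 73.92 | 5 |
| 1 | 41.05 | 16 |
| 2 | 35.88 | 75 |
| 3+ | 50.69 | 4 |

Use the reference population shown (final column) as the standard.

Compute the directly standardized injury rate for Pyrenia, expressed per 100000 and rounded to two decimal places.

Standard weights: 0.05, 0.16, 0.75, 0.04.
Standardized rate: 0.0500×73.92 + 0.1600×41.05 + 0.7500×35.88 + 0.0400×50.69 = 39.2016 per 100000.

39.20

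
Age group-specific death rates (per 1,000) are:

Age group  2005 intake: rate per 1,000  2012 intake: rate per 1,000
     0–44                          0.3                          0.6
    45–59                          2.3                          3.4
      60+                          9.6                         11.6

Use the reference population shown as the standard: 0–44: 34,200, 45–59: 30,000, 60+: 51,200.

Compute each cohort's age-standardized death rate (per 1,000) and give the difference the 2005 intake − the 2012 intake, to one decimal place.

Standard total = 115,400; weights = 0.2964, 0.2600, 0.4437.
The 2005 intake: 0.2964×0.3 + 0.2600×2.3 + 0.4437×9.6 = 4.9461 per 1,000.
The 2012 intake: 0.2964×0.6 + 0.2600×3.4 + 0.4437×11.6 = 6.2083 per 1,000.
Difference = 4.9461 − 6.2083 = -1.2622.

-1.3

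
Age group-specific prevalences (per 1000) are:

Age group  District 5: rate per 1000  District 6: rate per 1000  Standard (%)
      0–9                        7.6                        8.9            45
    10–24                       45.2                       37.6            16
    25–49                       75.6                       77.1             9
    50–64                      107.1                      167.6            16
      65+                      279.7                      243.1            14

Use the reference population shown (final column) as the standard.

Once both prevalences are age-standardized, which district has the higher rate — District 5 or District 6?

Standard weights: 0.45, 0.16, 0.09, 0.16, 0.14.
District 5: 0.4500×7.6 + 0.1600×45.2 + 0.0900×75.6 + 0.1600×107.1 + 0.1400×279.7 = 73.7500 per 1000.
District 6: 0.4500×8.9 + 0.1600×37.6 + 0.0900×77.1 + 0.1600×167.6 + 0.1400×243.1 = 77.8100 per 1000.

District 6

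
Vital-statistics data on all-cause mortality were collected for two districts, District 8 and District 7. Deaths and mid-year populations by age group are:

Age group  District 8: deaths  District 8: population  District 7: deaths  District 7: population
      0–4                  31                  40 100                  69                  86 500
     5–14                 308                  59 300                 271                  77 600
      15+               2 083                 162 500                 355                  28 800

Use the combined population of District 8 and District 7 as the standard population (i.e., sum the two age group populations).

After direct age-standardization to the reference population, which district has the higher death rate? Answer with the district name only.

Age-specific rates per 100 000 for District 8: 77.31, 519.39, 1281.85.
For District 7: 79.77, 349.23, 1232.64.
Combined standard total = 454 800; weights = 0.2784, 0.3010, 0.4206.
District 8: 0.2784×77.31 + 0.3010×519.39 + 0.4206×1281.85 = 717.0385 per 100 000.
District 7: 0.2784×79.77 + 0.3010×349.23 + 0.4206×1232.64 = 645.8041 per 100 000.

District 8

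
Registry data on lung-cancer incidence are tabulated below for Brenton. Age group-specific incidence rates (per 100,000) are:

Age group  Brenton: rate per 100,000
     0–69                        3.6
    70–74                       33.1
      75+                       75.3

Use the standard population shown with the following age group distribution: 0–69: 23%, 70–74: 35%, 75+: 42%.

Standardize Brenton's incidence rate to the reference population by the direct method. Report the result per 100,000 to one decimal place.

Standard weights: 0.23, 0.35, 0.42.
Standardized rate: 0.2300×3.6 + 0.3500×33.1 + 0.4200×75.3 = 44.0390 per 100,000.

44.0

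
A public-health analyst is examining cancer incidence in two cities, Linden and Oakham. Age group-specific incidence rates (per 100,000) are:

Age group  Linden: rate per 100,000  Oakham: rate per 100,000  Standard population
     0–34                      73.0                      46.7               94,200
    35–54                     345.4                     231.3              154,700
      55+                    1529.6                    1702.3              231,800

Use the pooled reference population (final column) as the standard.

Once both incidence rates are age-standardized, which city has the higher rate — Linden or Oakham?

Oakham

Standard total = 480,700; weights = 0.1960, 0.3218, 0.4822.
Linden: 0.1960×73.0 + 0.3218×345.4 + 0.4822×1529.6 = 863.0565 per 100,000.
Oakham: 0.1960×46.7 + 0.3218×231.3 + 0.4822×1702.3 = 904.4610 per 100,000.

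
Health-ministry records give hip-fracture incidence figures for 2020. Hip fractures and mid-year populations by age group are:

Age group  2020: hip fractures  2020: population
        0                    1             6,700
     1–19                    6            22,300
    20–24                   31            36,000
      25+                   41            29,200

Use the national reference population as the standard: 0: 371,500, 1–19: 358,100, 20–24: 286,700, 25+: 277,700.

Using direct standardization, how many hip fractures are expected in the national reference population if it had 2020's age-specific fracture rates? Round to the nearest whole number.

Age-specific rates per 100,000 for 2020: 14.93, 26.91, 86.11, 140.41.
Expected hip fractures = Σ (standard pop × age-specific rate ÷ 100,000)
= 371,500×14.93/100,000 + 358,100×26.91/100,000 + 286,700×86.11/100,000 + 277,700×140.41/100,000
= 55.45 + 96.35 + 246.88 + 389.92 = 788.60.

789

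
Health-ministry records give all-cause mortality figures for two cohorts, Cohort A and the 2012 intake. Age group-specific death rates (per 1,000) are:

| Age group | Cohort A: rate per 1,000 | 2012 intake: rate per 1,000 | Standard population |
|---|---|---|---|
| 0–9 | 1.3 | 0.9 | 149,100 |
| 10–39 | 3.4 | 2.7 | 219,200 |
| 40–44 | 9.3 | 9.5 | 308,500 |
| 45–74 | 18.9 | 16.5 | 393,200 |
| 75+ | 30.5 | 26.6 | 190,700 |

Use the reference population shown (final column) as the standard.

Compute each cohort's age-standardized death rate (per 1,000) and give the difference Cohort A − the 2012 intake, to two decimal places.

Standard total = 1,260,700; weights = 0.1183, 0.1739, 0.2447, 0.3119, 0.1513.
Cohort A: 0.1183×1.3 + 0.1739×3.4 + 0.2447×9.3 + 0.3119×18.9 + 0.1513×30.5 = 13.5290 per 1,000.
The 2012 intake: 0.1183×0.9 + 0.1739×2.7 + 0.2447×9.5 + 0.3119×16.5 + 0.1513×26.6 = 12.0704 per 1,000.
Difference = 13.5290 − 12.0704 = 1.4585.

1.46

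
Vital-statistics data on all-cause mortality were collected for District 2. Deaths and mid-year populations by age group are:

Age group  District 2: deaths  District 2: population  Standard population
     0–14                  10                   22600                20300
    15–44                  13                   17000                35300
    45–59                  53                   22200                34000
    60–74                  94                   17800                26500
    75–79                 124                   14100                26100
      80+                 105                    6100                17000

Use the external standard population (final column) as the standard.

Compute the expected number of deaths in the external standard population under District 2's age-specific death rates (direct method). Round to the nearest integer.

Age-specific rates per 1000 for District 2: 0.442, 0.765, 2.387, 5.281, 8.794, 17.213.
Expected deaths = Σ (standard pop × age-specific rate ÷ 1000)
= 20300×0.442/1000 + 35300×0.765/1000 + 34000×2.387/1000 + 26500×5.281/1000 + 26100×8.794/1000 + 17000×17.213/1000
= 8.98 + 26.99 + 81.17 + 139.94 + 229.53 + 292.62 = 779.25.

779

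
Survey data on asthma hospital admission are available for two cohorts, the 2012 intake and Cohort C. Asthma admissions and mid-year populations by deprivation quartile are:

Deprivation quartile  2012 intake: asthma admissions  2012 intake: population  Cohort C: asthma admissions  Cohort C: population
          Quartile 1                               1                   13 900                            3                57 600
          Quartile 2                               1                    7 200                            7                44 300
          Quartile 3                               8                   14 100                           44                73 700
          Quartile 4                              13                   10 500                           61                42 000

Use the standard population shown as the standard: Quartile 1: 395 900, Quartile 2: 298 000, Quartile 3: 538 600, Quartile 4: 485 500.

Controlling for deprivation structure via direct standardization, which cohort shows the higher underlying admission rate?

Cohort C

Deprivation-specific rates per 10 000 for the 2012 intake: 0.72, 1.39, 5.67, 12.38.
For Cohort C: 0.52, 1.58, 5.97, 14.52.
Standard total = 1 718 000; weights = 0.2304, 0.1735, 0.3135, 0.2826.
The 2012 intake: 0.2304×0.72 + 0.1735×1.39 + 0.3135×5.67 + 0.2826×12.38 = 5.6843 per 10 000.
Cohort C: 0.2304×0.52 + 0.1735×1.58 + 0.3135×5.97 + 0.2826×14.52 = 6.3701 per 10 000.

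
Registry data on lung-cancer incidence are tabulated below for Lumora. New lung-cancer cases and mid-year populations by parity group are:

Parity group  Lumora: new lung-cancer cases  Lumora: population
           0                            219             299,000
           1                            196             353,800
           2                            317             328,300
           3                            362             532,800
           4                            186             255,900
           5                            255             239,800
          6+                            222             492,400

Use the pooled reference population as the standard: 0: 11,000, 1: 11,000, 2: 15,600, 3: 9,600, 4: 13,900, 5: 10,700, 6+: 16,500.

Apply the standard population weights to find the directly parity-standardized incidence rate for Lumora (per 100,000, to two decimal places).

73.22

Parity-specific rates per 100,000 for Lumora: 73.24, 55.40, 96.56, 67.94, 72.68, 106.34, 45.09.
Standard total = 88,300; weights = 0.1246, 0.1246, 0.1767, 0.1087, 0.1574, 0.1212, 0.1869.
Standardized rate: 0.1246×73.24 + 0.1246×55.40 + 0.1767×96.56 + 0.1087×67.94 + 0.1574×72.68 + 0.1212×106.34 + 0.1869×45.09 = 73.2239 per 100,000.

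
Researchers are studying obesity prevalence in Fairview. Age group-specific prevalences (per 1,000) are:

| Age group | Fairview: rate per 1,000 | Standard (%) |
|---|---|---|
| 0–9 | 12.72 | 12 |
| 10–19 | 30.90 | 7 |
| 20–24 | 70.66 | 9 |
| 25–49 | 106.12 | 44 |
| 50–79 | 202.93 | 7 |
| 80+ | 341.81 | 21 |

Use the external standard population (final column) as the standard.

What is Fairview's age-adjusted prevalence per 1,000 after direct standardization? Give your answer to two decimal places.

142.73

Standard weights: 0.12, 0.07, 0.09, 0.44, 0.07, 0.21.
Standardized rate: 0.1200×12.72 + 0.0700×30.90 + 0.0900×70.66 + 0.4400×106.12 + 0.0700×202.93 + 0.2100×341.81 = 142.7268 per 1,000.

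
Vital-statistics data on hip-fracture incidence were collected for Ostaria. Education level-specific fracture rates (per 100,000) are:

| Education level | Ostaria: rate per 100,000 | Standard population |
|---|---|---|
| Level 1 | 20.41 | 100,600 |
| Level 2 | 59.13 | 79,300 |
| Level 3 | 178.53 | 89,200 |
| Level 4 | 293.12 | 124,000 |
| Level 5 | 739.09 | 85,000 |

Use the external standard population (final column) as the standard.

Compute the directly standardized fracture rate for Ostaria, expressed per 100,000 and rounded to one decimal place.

254.8

Standard total = 478,100; weights = 0.2104, 0.1659, 0.1866, 0.2594, 0.1778.
Standardized rate: 0.2104×20.41 + 0.1659×59.13 + 0.1866×178.53 + 0.2594×293.12 + 0.1778×739.09 = 254.8351 per 100,000.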